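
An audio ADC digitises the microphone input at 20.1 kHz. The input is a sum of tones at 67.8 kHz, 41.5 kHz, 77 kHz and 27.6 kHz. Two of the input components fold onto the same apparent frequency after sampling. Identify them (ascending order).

27.6 kHz, 67.8 kHz

fs/2 = 10.05 kHz.
67.8 kHz mod fs = 7.5 kHz.
7.5 kHz ≤ fs/2 = 10.05 kHz, appears at 7.5 kHz.
41.5 kHz mod fs = 1.3 kHz.
1.3 kHz ≤ fs/2 = 10.05 kHz, appears at 1.3 kHz.
77 kHz mod fs = 16.7 kHz.
16.7 kHz > fs/2 = 10.05 kHz, folds to fs − 16.7 kHz = 3.4 kHz.
27.6 kHz mod fs = 7.5 kHz.
7.5 kHz ≤ fs/2 = 10.05 kHz, appears at 7.5 kHz.
27.6 kHz and 67.8 kHz both map to 7.5 kHz.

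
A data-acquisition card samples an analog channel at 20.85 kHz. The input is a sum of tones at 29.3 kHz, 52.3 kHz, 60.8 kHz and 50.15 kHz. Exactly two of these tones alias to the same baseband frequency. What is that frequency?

8.45 kHz

fs/2 = 10.425 kHz.
29.3 kHz mod fs = 8.45 kHz.
8.45 kHz ≤ fs/2 = 10.425 kHz, appears at 8.45 kHz.
52.3 kHz mod fs = 10.6 kHz.
10.6 kHz > fs/2 = 10.425 kHz, folds to fs − 10.6 kHz = 10.25 kHz.
60.8 kHz mod fs = 19.1 kHz.
19.1 kHz > fs/2 = 10.425 kHz, folds to fs − 19.1 kHz = 1.75 kHz.
50.15 kHz mod fs = 8.45 kHz.
8.45 kHz ≤ fs/2 = 10.425 kHz, appears at 8.45 kHz.
29.3 kHz and 50.15 kHz both map to 8.45 kHz.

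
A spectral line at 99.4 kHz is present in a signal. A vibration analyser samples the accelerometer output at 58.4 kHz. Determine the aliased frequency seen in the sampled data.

99.4 kHz mod fs = 41 kHz.
41 kHz > fs/2 = 29.2 kHz, folds to fs − 41 kHz = 17.4 kHz.

17.4 kHz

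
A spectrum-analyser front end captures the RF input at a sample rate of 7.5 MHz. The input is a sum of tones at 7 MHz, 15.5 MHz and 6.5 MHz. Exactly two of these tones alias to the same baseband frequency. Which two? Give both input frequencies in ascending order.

fs/2 = 3.75 MHz.
7 MHz > fs/2 = 3.75 MHz, folds to fs − 7 MHz = 0.5 MHz.
15.5 MHz mod fs = 0.5 MHz.
0.5 MHz ≤ fs/2 = 3.75 MHz, appears at 0.5 MHz.
6.5 MHz > fs/2 = 3.75 MHz, folds to fs − 6.5 MHz = 1 MHz.
7 MHz and 15.5 MHz both map to 0.5 MHz.

7 MHz, 15.5 MHz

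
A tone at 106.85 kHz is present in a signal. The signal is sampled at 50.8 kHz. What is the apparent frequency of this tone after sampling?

106.85 kHz mod fs = 5.25 kHz.
5.25 kHz ≤ fs/2 = 25.4 kHz, appears at 5.25 kHz.

5.25 kHz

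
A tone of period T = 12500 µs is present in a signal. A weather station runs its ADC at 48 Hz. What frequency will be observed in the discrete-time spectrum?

T = 12500 µs → f = 1/T = 80 Hz.
80 Hz mod fs = 32 Hz.
32 Hz > fs/2 = 24 Hz, folds to fs − 32 Hz = 16 Hz.

16 Hz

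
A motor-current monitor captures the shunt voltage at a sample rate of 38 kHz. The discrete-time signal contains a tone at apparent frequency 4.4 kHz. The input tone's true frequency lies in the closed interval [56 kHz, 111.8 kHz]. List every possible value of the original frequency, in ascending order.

Frequencies that alias to 4.4 kHz are k·fs ± 4.4 kHz for integer k ≥ 0.
k=0: 4.4 kHz.
k=1: 33.6 kHz, 42.4 kHz.
k=2: 71.6 kHz, 80.4 kHz.
k=3: 109.6 kHz, 118.4 kHz.
k=4: 147.6 kHz, 156.4 kHz.
Within [56 kHz, 111.8 kHz]: 71.6 kHz, 80.4 kHz, 109.6 kHz.

71.6 kHz, 80.4 kHz, 109.6 kHz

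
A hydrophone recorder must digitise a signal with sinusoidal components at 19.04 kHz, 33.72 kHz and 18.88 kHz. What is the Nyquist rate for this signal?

67.44 kHz

Highest-frequency component: 33.72 kHz.
Nyquist rate = 2 × 33.72 kHz = 67.44 kHz.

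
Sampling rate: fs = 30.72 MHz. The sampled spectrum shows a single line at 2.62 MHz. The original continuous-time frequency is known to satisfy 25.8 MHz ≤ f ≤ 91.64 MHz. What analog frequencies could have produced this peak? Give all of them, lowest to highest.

28.1 MHz, 33.34 MHz, 58.82 MHz, 64.06 MHz, 89.54 MHz

Frequencies that alias to 2.62 MHz are k·fs ± 2.62 MHz for integer k ≥ 0.
k=0: 2.62 MHz.
k=1: 28.1 MHz, 33.34 MHz.
k=2: 58.82 MHz, 64.06 MHz.
k=3: 89.54 MHz, 94.78 MHz.
k=4: 120.26 MHz, 125.5 MHz.
Within [25.8 MHz, 91.64 MHz]: 28.1 MHz, 33.34 MHz, 58.82 MHz, 64.06 MHz, 89.54 MHz.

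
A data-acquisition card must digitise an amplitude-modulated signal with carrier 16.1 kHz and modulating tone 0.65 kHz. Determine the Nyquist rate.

AM sidebands sit at fc ± fm = 15.45 kHz and 16.75 kHz.
Highest-frequency component: 16.75 kHz.
Nyquist rate = 2 × 16.75 kHz = 33.5 kHz.

33.5 kHz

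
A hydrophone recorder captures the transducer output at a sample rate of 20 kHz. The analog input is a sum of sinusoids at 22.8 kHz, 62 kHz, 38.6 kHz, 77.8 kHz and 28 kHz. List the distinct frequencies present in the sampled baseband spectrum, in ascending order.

fs/2 = 10 kHz.
22.8 kHz mod fs = 2.8 kHz.
2.8 kHz ≤ fs/2 = 10 kHz, appears at 2.8 kHz.
62 kHz mod fs = 2 kHz.
2 kHz ≤ fs/2 = 10 kHz, appears at 2 kHz.
38.6 kHz mod fs = 18.6 kHz.
18.6 kHz > fs/2 = 10 kHz, folds to fs − 18.6 kHz = 1.4 kHz.
77.8 kHz mod fs = 17.8 kHz.
17.8 kHz > fs/2 = 10 kHz, folds to fs − 17.8 kHz = 2.2 kHz.
28 kHz mod fs = 8 kHz.
8 kHz ≤ fs/2 = 10 kHz, appears at 8 kHz.
Distinct values: {1.4 kHz, 2 kHz, 2.2 kHz, 2.8 kHz, 8 kHz}.

1.4 kHz, 2 kHz, 2.2 kHz, 2.8 kHz, 8 kHz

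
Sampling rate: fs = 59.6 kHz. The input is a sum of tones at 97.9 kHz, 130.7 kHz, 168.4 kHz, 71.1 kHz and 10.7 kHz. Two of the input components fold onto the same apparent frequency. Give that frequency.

11.5 kHz

fs/2 = 29.8 kHz.
97.9 kHz mod fs = 38.3 kHz.
38.3 kHz > fs/2 = 29.8 kHz, folds to fs − 38.3 kHz = 21.3 kHz.
130.7 kHz mod fs = 11.5 kHz.
11.5 kHz ≤ fs/2 = 29.8 kHz, appears at 11.5 kHz.
168.4 kHz mod fs = 49.2 kHz.
49.2 kHz > fs/2 = 29.8 kHz, folds to fs − 49.2 kHz = 10.4 kHz.
71.1 kHz mod fs = 11.5 kHz.
11.5 kHz ≤ fs/2 = 29.8 kHz, appears at 11.5 kHz.
10.7 kHz ≤ fs/2 = 29.8 kHz, passes unchanged.
71.1 kHz and 130.7 kHz both map to 11.5 kHz.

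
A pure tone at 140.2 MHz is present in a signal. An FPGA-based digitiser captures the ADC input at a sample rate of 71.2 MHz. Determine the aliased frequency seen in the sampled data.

140.2 MHz mod fs = 69 MHz.
69 MHz > fs/2 = 35.6 MHz, folds to fs − 69 MHz = 2.2 MHz.

2.2 MHz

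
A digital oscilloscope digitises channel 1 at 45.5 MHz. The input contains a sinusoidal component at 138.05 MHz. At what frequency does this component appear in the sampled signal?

138.05 MHz mod fs = 1.55 MHz.
1.55 MHz ≤ fs/2 = 22.75 MHz, appears at 1.55 MHz.

1.55 MHz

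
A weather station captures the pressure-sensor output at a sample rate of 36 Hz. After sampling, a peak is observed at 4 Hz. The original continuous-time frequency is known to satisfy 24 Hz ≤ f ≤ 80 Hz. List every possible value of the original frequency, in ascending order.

32 Hz, 40 Hz, 68 Hz, 76 Hz

Frequencies that alias to 4 Hz are k·fs ± 4 Hz for integer k ≥ 0.
k=0: 4 Hz.
k=1: 32 Hz, 40 Hz.
k=2: 68 Hz, 76 Hz.
k=3: 104 Hz, 112 Hz.
Within [24 Hz, 80 Hz]: 32 Hz, 40 Hz, 68 Hz, 76 Hz.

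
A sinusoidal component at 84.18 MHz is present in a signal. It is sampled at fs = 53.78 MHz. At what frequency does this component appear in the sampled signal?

84.18 MHz mod fs = 30.4 MHz.
30.4 MHz > fs/2 = 26.89 MHz, folds to fs − 30.4 MHz = 23.38 MHz.

23.38 MHz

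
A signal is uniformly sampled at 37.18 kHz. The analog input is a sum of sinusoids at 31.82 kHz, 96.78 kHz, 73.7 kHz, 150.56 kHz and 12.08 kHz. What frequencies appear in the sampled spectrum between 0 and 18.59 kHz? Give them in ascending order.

0.66 kHz, 1.84 kHz, 5.36 kHz, 12.08 kHz, 14.76 kHz

fs/2 = 18.59 kHz.
31.82 kHz > fs/2 = 18.59 kHz, folds to fs − 31.82 kHz = 5.36 kHz.
96.78 kHz mod fs = 22.42 kHz.
22.42 kHz > fs/2 = 18.59 kHz, folds to fs − 22.42 kHz = 14.76 kHz.
73.7 kHz mod fs = 36.52 kHz.
36.52 kHz > fs/2 = 18.59 kHz, folds to fs − 36.52 kHz = 0.66 kHz.
150.56 kHz mod fs = 1.84 kHz.
1.84 kHz ≤ fs/2 = 18.59 kHz, appears at 1.84 kHz.
12.08 kHz ≤ fs/2 = 18.59 kHz, passes unchanged.
Distinct values: {0.66 kHz, 1.84 kHz, 5.36 kHz, 12.08 kHz, 14.76 kHz}.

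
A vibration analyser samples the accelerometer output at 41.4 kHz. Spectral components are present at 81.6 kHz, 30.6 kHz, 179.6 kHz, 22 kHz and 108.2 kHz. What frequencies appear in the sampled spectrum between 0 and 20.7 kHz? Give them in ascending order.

fs/2 = 20.7 kHz.
81.6 kHz mod fs = 40.2 kHz.
40.2 kHz > fs/2 = 20.7 kHz, folds to fs − 40.2 kHz = 1.2 kHz.
30.6 kHz > fs/2 = 20.7 kHz, folds to fs − 30.6 kHz = 10.8 kHz.
179.6 kHz mod fs = 14 kHz.
14 kHz ≤ fs/2 = 20.7 kHz, appears at 14 kHz.
22 kHz > fs/2 = 20.7 kHz, folds to fs − 22 kHz = 19.4 kHz.
108.2 kHz mod fs = 25.4 kHz.
25.4 kHz > fs/2 = 20.7 kHz, folds to fs − 25.4 kHz = 16 kHz.
Distinct values: {1.2 kHz, 10.8 kHz, 14 kHz, 16 kHz, 19.4 kHz}.

1.2 kHz, 10.8 kHz, 14 kHz, 16 kHz, 19.4 kHz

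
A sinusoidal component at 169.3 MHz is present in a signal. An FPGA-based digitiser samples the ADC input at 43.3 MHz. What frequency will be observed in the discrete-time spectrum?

169.3 MHz mod fs = 39.4 MHz.
39.4 MHz > fs/2 = 21.65 MHz, folds to fs − 39.4 MHz = 3.9 MHz.

3.9 MHz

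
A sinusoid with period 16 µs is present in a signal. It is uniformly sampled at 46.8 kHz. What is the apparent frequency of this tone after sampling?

15.7 kHz

T = 16 µs → f = 1/T = 62.5 kHz.
62.5 kHz mod fs = 15.7 kHz.
15.7 kHz ≤ fs/2 = 23.4 kHz, appears at 15.7 kHz.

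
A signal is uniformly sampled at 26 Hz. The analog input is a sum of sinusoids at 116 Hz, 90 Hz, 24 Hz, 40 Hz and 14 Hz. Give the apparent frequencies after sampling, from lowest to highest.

2 Hz, 12 Hz

fs/2 = 13 Hz.
116 Hz mod fs = 12 Hz.
12 Hz ≤ fs/2 = 13 Hz, appears at 12 Hz.
90 Hz mod fs = 12 Hz.
12 Hz ≤ fs/2 = 13 Hz, appears at 12 Hz.
24 Hz > fs/2 = 13 Hz, folds to fs − 24 Hz = 2 Hz.
40 Hz mod fs = 14 Hz.
14 Hz > fs/2 = 13 Hz, folds to fs − 14 Hz = 12 Hz.
14 Hz > fs/2 = 13 Hz, folds to fs − 14 Hz = 12 Hz.
Distinct values: {2 Hz, 12 Hz}.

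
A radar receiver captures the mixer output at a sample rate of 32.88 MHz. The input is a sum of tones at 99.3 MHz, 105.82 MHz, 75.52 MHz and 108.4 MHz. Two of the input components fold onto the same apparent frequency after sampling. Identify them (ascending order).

75.52 MHz, 108.4 MHz

fs/2 = 16.44 MHz.
99.3 MHz mod fs = 0.66 MHz.
0.66 MHz ≤ fs/2 = 16.44 MHz, appears at 0.66 MHz.
105.82 MHz mod fs = 7.18 MHz.
7.18 MHz ≤ fs/2 = 16.44 MHz, appears at 7.18 MHz.
75.52 MHz mod fs = 9.76 MHz.
9.76 MHz ≤ fs/2 = 16.44 MHz, appears at 9.76 MHz.
108.4 MHz mod fs = 9.76 MHz.
9.76 MHz ≤ fs/2 = 16.44 MHz, appears at 9.76 MHz.
75.52 MHz and 108.4 MHz both map to 9.76 MHz.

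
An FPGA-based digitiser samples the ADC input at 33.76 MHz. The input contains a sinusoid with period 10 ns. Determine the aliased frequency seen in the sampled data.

1.28 MHz

T = 10 ns → f = 1/T = 100 MHz.
100 MHz mod fs = 32.48 MHz.
32.48 MHz > fs/2 = 16.88 MHz, folds to fs − 32.48 MHz = 1.28 MHz.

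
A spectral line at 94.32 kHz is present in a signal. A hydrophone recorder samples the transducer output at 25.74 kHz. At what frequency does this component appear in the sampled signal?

94.32 kHz mod fs = 17.1 kHz.
17.1 kHz > fs/2 = 12.87 kHz, folds to fs − 17.1 kHz = 8.64 kHz.

8.64 kHz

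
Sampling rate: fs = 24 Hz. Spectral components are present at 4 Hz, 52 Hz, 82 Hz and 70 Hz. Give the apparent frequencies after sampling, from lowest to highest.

2 Hz, 4 Hz, 10 Hz

fs/2 = 12 Hz.
4 Hz ≤ fs/2 = 12 Hz, passes unchanged.
52 Hz mod fs = 4 Hz.
4 Hz ≤ fs/2 = 12 Hz, appears at 4 Hz.
82 Hz mod fs = 10 Hz.
10 Hz ≤ fs/2 = 12 Hz, appears at 10 Hz.
70 Hz mod fs = 22 Hz.
22 Hz > fs/2 = 12 Hz, folds to fs − 22 Hz = 2 Hz.
Distinct values: {2 Hz, 4 Hz, 10 Hz}.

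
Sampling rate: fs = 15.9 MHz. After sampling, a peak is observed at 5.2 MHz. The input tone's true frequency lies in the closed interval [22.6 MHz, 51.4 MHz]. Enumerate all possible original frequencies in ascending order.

Frequencies that alias to 5.2 MHz are k·fs ± 5.2 MHz for integer k ≥ 0.
k=0: 5.2 MHz.
k=1: 10.7 MHz, 21.1 MHz.
k=2: 26.6 MHz, 37 MHz.
k=3: 42.5 MHz, 52.9 MHz.
k=4: 58.4 MHz, 68.8 MHz.
Within [22.6 MHz, 51.4 MHz]: 26.6 MHz, 37 MHz, 42.5 MHz.

26.6 MHz, 37 MHz, 42.5 MHz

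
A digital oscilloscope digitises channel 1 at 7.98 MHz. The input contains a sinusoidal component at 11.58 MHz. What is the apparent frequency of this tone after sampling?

11.58 MHz mod fs = 3.6 MHz.
3.6 MHz ≤ fs/2 = 3.99 MHz, appears at 3.6 MHz.

3.6 MHz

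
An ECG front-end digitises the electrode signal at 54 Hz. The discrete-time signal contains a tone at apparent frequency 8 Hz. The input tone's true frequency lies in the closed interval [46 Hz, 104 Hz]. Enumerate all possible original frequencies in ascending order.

Frequencies that alias to 8 Hz are k·fs ± 8 Hz for integer k ≥ 0.
k=0: 8 Hz.
k=1: 46 Hz, 62 Hz.
k=2: 100 Hz, 116 Hz.
k=3: 154 Hz, 170 Hz.
Within [46 Hz, 104 Hz]: 46 Hz, 62 Hz, 100 Hz.

46 Hz, 62 Hz, 100 Hz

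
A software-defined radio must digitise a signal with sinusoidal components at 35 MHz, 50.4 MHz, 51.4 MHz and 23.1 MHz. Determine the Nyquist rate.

Highest-frequency component: 51.4 MHz.
Nyquist rate = 2 × 51.4 MHz = 102.8 MHz.

102.8 MHz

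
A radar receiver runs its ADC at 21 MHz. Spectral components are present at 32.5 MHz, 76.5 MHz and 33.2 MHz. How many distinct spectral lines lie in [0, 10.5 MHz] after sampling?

3

fs/2 = 10.5 MHz.
32.5 MHz mod fs = 11.5 MHz.
11.5 MHz > fs/2 = 10.5 MHz, folds to fs − 11.5 MHz = 9.5 MHz.
76.5 MHz mod fs = 13.5 MHz.
13.5 MHz > fs/2 = 10.5 MHz, folds to fs − 13.5 MHz = 7.5 MHz.
33.2 MHz mod fs = 12.2 MHz.
12.2 MHz > fs/2 = 10.5 MHz, folds to fs − 12.2 MHz = 8.8 MHz.
Distinct values: {7.5 MHz, 8.8 MHz, 9.5 MHz} → 3.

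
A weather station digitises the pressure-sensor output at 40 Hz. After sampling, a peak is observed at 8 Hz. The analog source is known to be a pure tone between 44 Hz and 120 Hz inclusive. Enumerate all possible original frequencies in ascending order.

48 Hz, 72 Hz, 88 Hz, 112 Hz

Frequencies that alias to 8 Hz are k·fs ± 8 Hz for integer k ≥ 0.
k=0: 8 Hz.
k=1: 32 Hz, 48 Hz.
k=2: 72 Hz, 88 Hz.
k=3: 112 Hz, 128 Hz.
k=4: 152 Hz, 168 Hz.
Within [44 Hz, 120 Hz]: 48 Hz, 72 Hz, 88 Hz, 112 Hz.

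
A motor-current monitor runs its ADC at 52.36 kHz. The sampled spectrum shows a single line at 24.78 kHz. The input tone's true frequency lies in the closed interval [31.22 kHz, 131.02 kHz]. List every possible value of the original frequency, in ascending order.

Frequencies that alias to 24.78 kHz are k·fs ± 24.78 kHz for integer k ≥ 0.
k=0: 24.78 kHz.
k=1: 27.58 kHz, 77.14 kHz.
k=2: 79.94 kHz, 129.5 kHz.
k=3: 132.3 kHz, 181.86 kHz.
Within [31.22 kHz, 131.02 kHz]: 77.14 kHz, 79.94 kHz, 129.5 kHz.

77.14 kHz, 79.94 kHz, 129.5 kHz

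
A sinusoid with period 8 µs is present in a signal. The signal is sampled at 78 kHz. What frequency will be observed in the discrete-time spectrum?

31 kHz

T = 8 µs → f = 1/T = 125 kHz.
125 kHz mod fs = 47 kHz.
47 kHz > fs/2 = 39 kHz, folds to fs − 47 kHz = 31 kHz.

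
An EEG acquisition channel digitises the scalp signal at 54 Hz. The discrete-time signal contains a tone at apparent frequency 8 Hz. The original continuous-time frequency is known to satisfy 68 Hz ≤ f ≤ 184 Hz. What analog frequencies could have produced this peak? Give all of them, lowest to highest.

100 Hz, 116 Hz, 154 Hz, 170 Hz

Frequencies that alias to 8 Hz are k·fs ± 8 Hz for integer k ≥ 0.
k=0: 8 Hz.
k=1: 46 Hz, 62 Hz.
k=2: 100 Hz, 116 Hz.
k=3: 154 Hz, 170 Hz.
k=4: 208 Hz, 224 Hz.
Within [68 Hz, 184 Hz]: 100 Hz, 116 Hz, 154 Hz, 170 Hz.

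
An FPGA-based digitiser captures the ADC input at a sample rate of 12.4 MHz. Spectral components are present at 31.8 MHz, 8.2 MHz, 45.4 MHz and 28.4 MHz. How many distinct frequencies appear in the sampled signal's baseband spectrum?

3

fs/2 = 6.2 MHz.
31.8 MHz mod fs = 7 MHz.
7 MHz > fs/2 = 6.2 MHz, folds to fs − 7 MHz = 5.4 MHz.
8.2 MHz > fs/2 = 6.2 MHz, folds to fs − 8.2 MHz = 4.2 MHz.
45.4 MHz mod fs = 8.2 MHz.
8.2 MHz > fs/2 = 6.2 MHz, folds to fs − 8.2 MHz = 4.2 MHz.
28.4 MHz mod fs = 3.6 MHz.
3.6 MHz ≤ fs/2 = 6.2 MHz, appears at 3.6 MHz.
Distinct values: {3.6 MHz, 4.2 MHz, 5.4 MHz} → 3.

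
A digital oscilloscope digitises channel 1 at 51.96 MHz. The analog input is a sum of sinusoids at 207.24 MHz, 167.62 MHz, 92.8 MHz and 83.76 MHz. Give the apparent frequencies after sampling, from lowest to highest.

fs/2 = 25.98 MHz.
207.24 MHz mod fs = 51.36 MHz.
51.36 MHz > fs/2 = 25.98 MHz, folds to fs − 51.36 MHz = 0.6 MHz.
167.62 MHz mod fs = 11.74 MHz.
11.74 MHz ≤ fs/2 = 25.98 MHz, appears at 11.74 MHz.
92.8 MHz mod fs = 40.84 MHz.
40.84 MHz > fs/2 = 25.98 MHz, folds to fs − 40.84 MHz = 11.12 MHz.
83.76 MHz mod fs = 31.8 MHz.
31.8 MHz > fs/2 = 25.98 MHz, folds to fs − 31.8 MHz = 20.16 MHz.
Distinct values: {0.6 MHz, 11.12 MHz, 11.74 MHz, 20.16 MHz}.

0.6 MHz, 11.12 MHz, 11.74 MHz, 20.16 MHz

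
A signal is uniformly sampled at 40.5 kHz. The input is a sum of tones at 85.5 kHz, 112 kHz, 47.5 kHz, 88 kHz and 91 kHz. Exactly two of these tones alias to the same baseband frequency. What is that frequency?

fs/2 = 20.25 kHz.
85.5 kHz mod fs = 4.5 kHz.
4.5 kHz ≤ fs/2 = 20.25 kHz, appears at 4.5 kHz.
112 kHz mod fs = 31 kHz.
31 kHz > fs/2 = 20.25 kHz, folds to fs − 31 kHz = 9.5 kHz.
47.5 kHz mod fs = 7 kHz.
7 kHz ≤ fs/2 = 20.25 kHz, appears at 7 kHz.
88 kHz mod fs = 7 kHz.
7 kHz ≤ fs/2 = 20.25 kHz, appears at 7 kHz.
91 kHz mod fs = 10 kHz.
10 kHz ≤ fs/2 = 20.25 kHz, appears at 10 kHz.
47.5 kHz and 88 kHz both map to 7 kHz.

7 kHz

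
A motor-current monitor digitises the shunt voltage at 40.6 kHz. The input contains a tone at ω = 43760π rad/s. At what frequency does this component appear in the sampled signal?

18.72 kHz

ω = 43760π rad/s → f = ω/(2π) = 21880 Hz = 21.88 kHz.
21.88 kHz > fs/2 = 20.3 kHz, folds to fs − 21.88 kHz = 18.72 kHz.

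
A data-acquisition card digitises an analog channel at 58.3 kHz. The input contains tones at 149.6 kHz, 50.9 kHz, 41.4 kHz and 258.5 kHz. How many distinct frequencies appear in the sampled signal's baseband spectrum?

fs/2 = 29.15 kHz.
149.6 kHz mod fs = 33 kHz.
33 kHz > fs/2 = 29.15 kHz, folds to fs − 33 kHz = 25.3 kHz.
50.9 kHz > fs/2 = 29.15 kHz, folds to fs − 50.9 kHz = 7.4 kHz.
41.4 kHz > fs/2 = 29.15 kHz, folds to fs − 41.4 kHz = 16.9 kHz.
258.5 kHz mod fs = 25.3 kHz.
25.3 kHz ≤ fs/2 = 29.15 kHz, appears at 25.3 kHz.
Distinct values: {7.4 kHz, 16.9 kHz, 25.3 kHz} → 3.

3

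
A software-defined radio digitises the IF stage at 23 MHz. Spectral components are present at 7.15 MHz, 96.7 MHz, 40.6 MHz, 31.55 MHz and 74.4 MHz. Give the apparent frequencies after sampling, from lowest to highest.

4.7 MHz, 5.4 MHz, 7.15 MHz, 8.55 MHz

fs/2 = 11.5 MHz.
7.15 MHz ≤ fs/2 = 11.5 MHz, passes unchanged.
96.7 MHz mod fs = 4.7 MHz.
4.7 MHz ≤ fs/2 = 11.5 MHz, appears at 4.7 MHz.
40.6 MHz mod fs = 17.6 MHz.
17.6 MHz > fs/2 = 11.5 MHz, folds to fs − 17.6 MHz = 5.4 MHz.
31.55 MHz mod fs = 8.55 MHz.
8.55 MHz ≤ fs/2 = 11.5 MHz, appears at 8.55 MHz.
74.4 MHz mod fs = 5.4 MHz.
5.4 MHz ≤ fs/2 = 11.5 MHz, appears at 5.4 MHz.
Distinct values: {4.7 MHz, 5.4 MHz, 7.15 MHz, 8.55 MHz}.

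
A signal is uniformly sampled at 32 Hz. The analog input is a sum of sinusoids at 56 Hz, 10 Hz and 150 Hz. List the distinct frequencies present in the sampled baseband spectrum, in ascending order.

8 Hz, 10 Hz

fs/2 = 16 Hz.
56 Hz mod fs = 24 Hz.
24 Hz > fs/2 = 16 Hz, folds to fs − 24 Hz = 8 Hz.
10 Hz ≤ fs/2 = 16 Hz, passes unchanged.
150 Hz mod fs = 22 Hz.
22 Hz > fs/2 = 16 Hz, folds to fs − 22 Hz = 10 Hz.
Distinct values: {8 Hz, 10 Hz}.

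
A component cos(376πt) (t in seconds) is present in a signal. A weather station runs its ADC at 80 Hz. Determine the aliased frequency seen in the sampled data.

28 Hz

ω = 376π rad/s → f = ω/(2π) = 188 Hz.
188 Hz mod fs = 28 Hz.
28 Hz ≤ fs/2 = 40 Hz, appears at 28 Hz.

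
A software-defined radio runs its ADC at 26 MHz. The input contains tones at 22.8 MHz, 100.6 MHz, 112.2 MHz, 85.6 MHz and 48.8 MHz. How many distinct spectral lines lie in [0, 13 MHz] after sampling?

fs/2 = 13 MHz.
22.8 MHz > fs/2 = 13 MHz, folds to fs − 22.8 MHz = 3.2 MHz.
100.6 MHz mod fs = 22.6 MHz.
22.6 MHz > fs/2 = 13 MHz, folds to fs − 22.6 MHz = 3.4 MHz.
112.2 MHz mod fs = 8.2 MHz.
8.2 MHz ≤ fs/2 = 13 MHz, appears at 8.2 MHz.
85.6 MHz mod fs = 7.6 MHz.
7.6 MHz ≤ fs/2 = 13 MHz, appears at 7.6 MHz.
48.8 MHz mod fs = 22.8 MHz.
22.8 MHz > fs/2 = 13 MHz, folds to fs − 22.8 MHz = 3.2 MHz.
Distinct values: {3.2 MHz, 3.4 MHz, 7.6 MHz, 8.2 MHz} → 4.

4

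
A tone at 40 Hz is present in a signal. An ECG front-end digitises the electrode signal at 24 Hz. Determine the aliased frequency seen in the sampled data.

8 Hz

40 Hz mod fs = 16 Hz.
16 Hz > fs/2 = 12 Hz, folds to fs − 16 Hz = 8 Hz.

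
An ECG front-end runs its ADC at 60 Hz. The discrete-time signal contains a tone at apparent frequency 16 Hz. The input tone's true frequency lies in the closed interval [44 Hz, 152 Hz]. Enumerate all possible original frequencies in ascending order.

Frequencies that alias to 16 Hz are k·fs ± 16 Hz for integer k ≥ 0.
k=0: 16 Hz.
k=1: 44 Hz, 76 Hz.
k=2: 104 Hz, 136 Hz.
k=3: 164 Hz, 196 Hz.
Within [44 Hz, 152 Hz]: 44 Hz, 76 Hz, 104 Hz, 136 Hz.

44 Hz, 76 Hz, 104 Hz, 136 Hz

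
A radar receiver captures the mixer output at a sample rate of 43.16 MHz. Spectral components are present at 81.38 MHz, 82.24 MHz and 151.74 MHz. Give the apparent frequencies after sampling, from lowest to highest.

4.08 MHz, 4.94 MHz, 20.9 MHz

fs/2 = 21.58 MHz.
81.38 MHz mod fs = 38.22 MHz.
38.22 MHz > fs/2 = 21.58 MHz, folds to fs − 38.22 MHz = 4.94 MHz.
82.24 MHz mod fs = 39.08 MHz.
39.08 MHz > fs/2 = 21.58 MHz, folds to fs − 39.08 MHz = 4.08 MHz.
151.74 MHz mod fs = 22.26 MHz.
22.26 MHz > fs/2 = 21.58 MHz, folds to fs − 22.26 MHz = 20.9 MHz.
Distinct values: {4.08 MHz, 4.94 MHz, 20.9 MHz}.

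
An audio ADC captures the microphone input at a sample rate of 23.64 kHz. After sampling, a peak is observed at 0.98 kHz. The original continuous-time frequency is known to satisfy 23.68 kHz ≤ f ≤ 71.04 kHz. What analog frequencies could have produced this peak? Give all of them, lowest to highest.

Frequencies that alias to 0.98 kHz are k·fs ± 0.98 kHz for integer k ≥ 0.
k=0: 0.98 kHz.
k=1: 22.66 kHz, 24.62 kHz.
k=2: 46.3 kHz, 48.26 kHz.
k=3: 69.94 kHz, 71.9 kHz.
k=4: 93.58 kHz, 95.54 kHz.
Within [23.68 kHz, 71.04 kHz]: 24.62 kHz, 46.3 kHz, 48.26 kHz, 69.94 kHz.

24.62 kHz, 46.3 kHz, 48.26 kHz, 69.94 kHz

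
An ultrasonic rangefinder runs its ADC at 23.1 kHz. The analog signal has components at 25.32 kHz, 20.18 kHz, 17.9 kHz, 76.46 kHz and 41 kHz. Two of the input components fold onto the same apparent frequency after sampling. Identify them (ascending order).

17.9 kHz, 41 kHz

fs/2 = 11.55 kHz.
25.32 kHz mod fs = 2.22 kHz.
2.22 kHz ≤ fs/2 = 11.55 kHz, appears at 2.22 kHz.
20.18 kHz > fs/2 = 11.55 kHz, folds to fs − 20.18 kHz = 2.92 kHz.
17.9 kHz > fs/2 = 11.55 kHz, folds to fs − 17.9 kHz = 5.2 kHz.
76.46 kHz mod fs = 7.16 kHz.
7.16 kHz ≤ fs/2 = 11.55 kHz, appears at 7.16 kHz.
41 kHz mod fs = 17.9 kHz.
17.9 kHz > fs/2 = 11.55 kHz, folds to fs − 17.9 kHz = 5.2 kHz.
17.9 kHz and 41 kHz both map to 5.2 kHz.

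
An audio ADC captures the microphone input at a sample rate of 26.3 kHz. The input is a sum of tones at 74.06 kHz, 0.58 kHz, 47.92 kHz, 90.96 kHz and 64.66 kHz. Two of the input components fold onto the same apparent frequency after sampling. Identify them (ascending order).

fs/2 = 13.15 kHz.
74.06 kHz mod fs = 21.46 kHz.
21.46 kHz > fs/2 = 13.15 kHz, folds to fs − 21.46 kHz = 4.84 kHz.
0.58 kHz ≤ fs/2 = 13.15 kHz, passes unchanged.
47.92 kHz mod fs = 21.62 kHz.
21.62 kHz > fs/2 = 13.15 kHz, folds to fs − 21.62 kHz = 4.68 kHz.
90.96 kHz mod fs = 12.06 kHz.
12.06 kHz ≤ fs/2 = 13.15 kHz, appears at 12.06 kHz.
64.66 kHz mod fs = 12.06 kHz.
12.06 kHz ≤ fs/2 = 13.15 kHz, appears at 12.06 kHz.
64.66 kHz and 90.96 kHz both map to 12.06 kHz.

64.66 kHz, 90.96 kHz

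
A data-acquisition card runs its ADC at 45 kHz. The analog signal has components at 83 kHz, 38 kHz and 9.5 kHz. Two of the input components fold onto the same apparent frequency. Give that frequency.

fs/2 = 22.5 kHz.
83 kHz mod fs = 38 kHz.
38 kHz > fs/2 = 22.5 kHz, folds to fs − 38 kHz = 7 kHz.
38 kHz > fs/2 = 22.5 kHz, folds to fs − 38 kHz = 7 kHz.
9.5 kHz ≤ fs/2 = 22.5 kHz, passes unchanged.
38 kHz and 83 kHz both map to 7 kHz.

7 kHz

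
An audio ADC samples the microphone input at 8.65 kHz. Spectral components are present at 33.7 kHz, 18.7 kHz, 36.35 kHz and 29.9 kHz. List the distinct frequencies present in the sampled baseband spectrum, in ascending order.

fs/2 = 4.325 kHz.
33.7 kHz mod fs = 7.75 kHz.
7.75 kHz > fs/2 = 4.325 kHz, folds to fs − 7.75 kHz = 0.9 kHz.
18.7 kHz mod fs = 1.4 kHz.
1.4 kHz ≤ fs/2 = 4.325 kHz, appears at 1.4 kHz.
36.35 kHz mod fs = 1.75 kHz.
1.75 kHz ≤ fs/2 = 4.325 kHz, appears at 1.75 kHz.
29.9 kHz mod fs = 3.95 kHz.
3.95 kHz ≤ fs/2 = 4.325 kHz, appears at 3.95 kHz.
Distinct values: {0.9 kHz, 1.4 kHz, 1.75 kHz, 3.95 kHz}.

0.9 kHz, 1.4 kHz, 1.75 kHz, 3.95 kHz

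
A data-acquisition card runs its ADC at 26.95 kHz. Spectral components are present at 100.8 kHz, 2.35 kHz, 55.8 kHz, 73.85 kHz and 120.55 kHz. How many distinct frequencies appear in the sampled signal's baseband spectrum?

4

fs/2 = 13.475 kHz.
100.8 kHz mod fs = 19.95 kHz.
19.95 kHz > fs/2 = 13.475 kHz, folds to fs − 19.95 kHz = 7 kHz.
2.35 kHz ≤ fs/2 = 13.475 kHz, passes unchanged.
55.8 kHz mod fs = 1.9 kHz.
1.9 kHz ≤ fs/2 = 13.475 kHz, appears at 1.9 kHz.
73.85 kHz mod fs = 19.95 kHz.
19.95 kHz > fs/2 = 13.475 kHz, folds to fs − 19.95 kHz = 7 kHz.
120.55 kHz mod fs = 12.75 kHz.
12.75 kHz ≤ fs/2 = 13.475 kHz, appears at 12.75 kHz.
Distinct values: {1.9 kHz, 2.35 kHz, 7 kHz, 12.75 kHz} → 4.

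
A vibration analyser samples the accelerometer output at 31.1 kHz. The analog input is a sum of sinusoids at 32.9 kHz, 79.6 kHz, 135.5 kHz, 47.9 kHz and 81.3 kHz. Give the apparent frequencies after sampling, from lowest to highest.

1.8 kHz, 11.1 kHz, 12 kHz, 13.7 kHz, 14.3 kHz

fs/2 = 15.55 kHz.
32.9 kHz mod fs = 1.8 kHz.
1.8 kHz ≤ fs/2 = 15.55 kHz, appears at 1.8 kHz.
79.6 kHz mod fs = 17.4 kHz.
17.4 kHz > fs/2 = 15.55 kHz, folds to fs − 17.4 kHz = 13.7 kHz.
135.5 kHz mod fs = 11.1 kHz.
11.1 kHz ≤ fs/2 = 15.55 kHz, appears at 11.1 kHz.
47.9 kHz mod fs = 16.8 kHz.
16.8 kHz > fs/2 = 15.55 kHz, folds to fs − 16.8 kHz = 14.3 kHz.
81.3 kHz mod fs = 19.1 kHz.
19.1 kHz > fs/2 = 15.55 kHz, folds to fs − 19.1 kHz = 12 kHz.
Distinct values: {1.8 kHz, 11.1 kHz, 12 kHz, 13.7 kHz, 14.3 kHz}.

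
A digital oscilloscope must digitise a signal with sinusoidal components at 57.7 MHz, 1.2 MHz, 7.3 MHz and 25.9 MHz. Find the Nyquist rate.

Highest-frequency component: 57.7 MHz.
Nyquist rate = 2 × 57.7 MHz = 115.4 MHz.

115.4 MHz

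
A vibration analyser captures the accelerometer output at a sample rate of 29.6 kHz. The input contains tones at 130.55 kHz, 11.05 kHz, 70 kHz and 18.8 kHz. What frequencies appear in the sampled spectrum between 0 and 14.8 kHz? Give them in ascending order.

fs/2 = 14.8 kHz.
130.55 kHz mod fs = 12.15 kHz.
12.15 kHz ≤ fs/2 = 14.8 kHz, appears at 12.15 kHz.
11.05 kHz ≤ fs/2 = 14.8 kHz, passes unchanged.
70 kHz mod fs = 10.8 kHz.
10.8 kHz ≤ fs/2 = 14.8 kHz, appears at 10.8 kHz.
18.8 kHz > fs/2 = 14.8 kHz, folds to fs − 18.8 kHz = 10.8 kHz.
Distinct values: {10.8 kHz, 11.05 kHz, 12.15 kHz}.

10.8 kHz, 11.05 kHz, 12.15 kHz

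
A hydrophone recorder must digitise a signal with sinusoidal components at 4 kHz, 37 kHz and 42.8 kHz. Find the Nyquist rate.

Highest-frequency component: 42.8 kHz.
Nyquist rate = 2 × 42.8 kHz = 85.6 kHz.

85.6 kHz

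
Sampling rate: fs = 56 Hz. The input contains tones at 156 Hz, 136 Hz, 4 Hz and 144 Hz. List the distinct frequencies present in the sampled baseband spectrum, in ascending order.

fs/2 = 28 Hz.
156 Hz mod fs = 44 Hz.
44 Hz > fs/2 = 28 Hz, folds to fs − 44 Hz = 12 Hz.
136 Hz mod fs = 24 Hz.
24 Hz ≤ fs/2 = 28 Hz, appears at 24 Hz.
4 Hz ≤ fs/2 = 28 Hz, passes unchanged.
144 Hz mod fs = 32 Hz.
32 Hz > fs/2 = 28 Hz, folds to fs − 32 Hz = 24 Hz.
Distinct values: {4 Hz, 12 Hz, 24 Hz}.

4 Hz, 12 Hz, 24 Hz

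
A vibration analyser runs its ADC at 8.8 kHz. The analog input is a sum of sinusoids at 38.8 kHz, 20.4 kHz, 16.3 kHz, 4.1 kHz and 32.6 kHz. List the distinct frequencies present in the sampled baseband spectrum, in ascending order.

1.3 kHz, 2.6 kHz, 2.8 kHz, 3.6 kHz, 4.1 kHz

fs/2 = 4.4 kHz.
38.8 kHz mod fs = 3.6 kHz.
3.6 kHz ≤ fs/2 = 4.4 kHz, appears at 3.6 kHz.
20.4 kHz mod fs = 2.8 kHz.
2.8 kHz ≤ fs/2 = 4.4 kHz, appears at 2.8 kHz.
16.3 kHz mod fs = 7.5 kHz.
7.5 kHz > fs/2 = 4.4 kHz, folds to fs − 7.5 kHz = 1.3 kHz.
4.1 kHz ≤ fs/2 = 4.4 kHz, passes unchanged.
32.6 kHz mod fs = 6.2 kHz.
6.2 kHz > fs/2 = 4.4 kHz, folds to fs − 6.2 kHz = 2.6 kHz.
Distinct values: {1.3 kHz, 2.6 kHz, 2.8 kHz, 3.6 kHz, 4.1 kHz}.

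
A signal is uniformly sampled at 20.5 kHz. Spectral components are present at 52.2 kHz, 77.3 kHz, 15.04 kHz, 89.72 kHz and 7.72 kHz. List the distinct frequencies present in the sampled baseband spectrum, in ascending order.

4.7 kHz, 5.46 kHz, 7.72 kHz, 9.3 kHz

fs/2 = 10.25 kHz.
52.2 kHz mod fs = 11.2 kHz.
11.2 kHz > fs/2 = 10.25 kHz, folds to fs − 11.2 kHz = 9.3 kHz.
77.3 kHz mod fs = 15.8 kHz.
15.8 kHz > fs/2 = 10.25 kHz, folds to fs − 15.8 kHz = 4.7 kHz.
15.04 kHz > fs/2 = 10.25 kHz, folds to fs − 15.04 kHz = 5.46 kHz.
89.72 kHz mod fs = 7.72 kHz.
7.72 kHz ≤ fs/2 = 10.25 kHz, appears at 7.72 kHz.
7.72 kHz ≤ fs/2 = 10.25 kHz, passes unchanged.
Distinct values: {4.7 kHz, 5.46 kHz, 7.72 kHz, 9.3 kHz}.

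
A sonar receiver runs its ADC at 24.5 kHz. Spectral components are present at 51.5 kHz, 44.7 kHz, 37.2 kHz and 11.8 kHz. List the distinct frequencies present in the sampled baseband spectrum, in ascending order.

fs/2 = 12.25 kHz.
51.5 kHz mod fs = 2.5 kHz.
2.5 kHz ≤ fs/2 = 12.25 kHz, appears at 2.5 kHz.
44.7 kHz mod fs = 20.2 kHz.
20.2 kHz > fs/2 = 12.25 kHz, folds to fs − 20.2 kHz = 4.3 kHz.
37.2 kHz mod fs = 12.7 kHz.
12.7 kHz > fs/2 = 12.25 kHz, folds to fs − 12.7 kHz = 11.8 kHz.
11.8 kHz ≤ fs/2 = 12.25 kHz, passes unchanged.
Distinct values: {2.5 kHz, 4.3 kHz, 11.8 kHz}.

2.5 kHz, 4.3 kHz, 11.8 kHz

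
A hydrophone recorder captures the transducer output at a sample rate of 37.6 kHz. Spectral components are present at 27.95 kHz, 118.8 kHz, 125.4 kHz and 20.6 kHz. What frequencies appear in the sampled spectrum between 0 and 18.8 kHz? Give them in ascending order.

6 kHz, 9.65 kHz, 12.6 kHz, 17 kHz

fs/2 = 18.8 kHz.
27.95 kHz > fs/2 = 18.8 kHz, folds to fs − 27.95 kHz = 9.65 kHz.
118.8 kHz mod fs = 6 kHz.
6 kHz ≤ fs/2 = 18.8 kHz, appears at 6 kHz.
125.4 kHz mod fs = 12.6 kHz.
12.6 kHz ≤ fs/2 = 18.8 kHz, appears at 12.6 kHz.
20.6 kHz > fs/2 = 18.8 kHz, folds to fs − 20.6 kHz = 17 kHz.
Distinct values: {6 kHz, 9.65 kHz, 12.6 kHz, 17 kHz}.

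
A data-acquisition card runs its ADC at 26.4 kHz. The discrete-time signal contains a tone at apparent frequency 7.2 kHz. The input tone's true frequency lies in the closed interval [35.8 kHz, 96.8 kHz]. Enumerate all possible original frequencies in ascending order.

45.6 kHz, 60 kHz, 72 kHz, 86.4 kHz

Frequencies that alias to 7.2 kHz are k·fs ± 7.2 kHz for integer k ≥ 0.
k=0: 7.2 kHz.
k=1: 19.2 kHz, 33.6 kHz.
k=2: 45.6 kHz, 60 kHz.
k=3: 72 kHz, 86.4 kHz.
k=4: 98.4 kHz, 112.8 kHz.
Within [35.8 kHz, 96.8 kHz]: 45.6 kHz, 60 kHz, 72 kHz, 86.4 kHz.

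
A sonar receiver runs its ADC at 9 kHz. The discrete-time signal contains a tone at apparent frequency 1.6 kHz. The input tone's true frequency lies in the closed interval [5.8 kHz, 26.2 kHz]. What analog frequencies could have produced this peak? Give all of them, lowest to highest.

7.4 kHz, 10.6 kHz, 16.4 kHz, 19.6 kHz, 25.4 kHz

Frequencies that alias to 1.6 kHz are k·fs ± 1.6 kHz for integer k ≥ 0.
k=0: 1.6 kHz.
k=1: 7.4 kHz, 10.6 kHz.
k=2: 16.4 kHz, 19.6 kHz.
k=3: 25.4 kHz, 28.6 kHz.
k=4: 34.4 kHz, 37.6 kHz.
Within [5.8 kHz, 26.2 kHz]: 7.4 kHz, 10.6 kHz, 16.4 kHz, 19.6 kHz, 25.4 kHz.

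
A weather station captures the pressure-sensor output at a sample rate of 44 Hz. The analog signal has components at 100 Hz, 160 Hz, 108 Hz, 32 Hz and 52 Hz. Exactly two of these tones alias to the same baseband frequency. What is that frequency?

fs/2 = 22 Hz.
100 Hz mod fs = 12 Hz.
12 Hz ≤ fs/2 = 22 Hz, appears at 12 Hz.
160 Hz mod fs = 28 Hz.
28 Hz > fs/2 = 22 Hz, folds to fs − 28 Hz = 16 Hz.
108 Hz mod fs = 20 Hz.
20 Hz ≤ fs/2 = 22 Hz, appears at 20 Hz.
32 Hz > fs/2 = 22 Hz, folds to fs − 32 Hz = 12 Hz.
52 Hz mod fs = 8 Hz.
8 Hz ≤ fs/2 = 22 Hz, appears at 8 Hz.
32 Hz and 100 Hz both map to 12 Hz.

12 Hz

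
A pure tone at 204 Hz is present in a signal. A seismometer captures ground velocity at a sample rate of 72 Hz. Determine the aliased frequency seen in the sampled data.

12 Hz

204 Hz mod fs = 60 Hz.
60 Hz > fs/2 = 36 Hz, folds to fs − 60 Hz = 12 Hz.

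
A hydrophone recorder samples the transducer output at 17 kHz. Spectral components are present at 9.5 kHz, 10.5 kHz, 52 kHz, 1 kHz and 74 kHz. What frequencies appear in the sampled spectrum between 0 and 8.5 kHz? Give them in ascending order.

fs/2 = 8.5 kHz.
9.5 kHz > fs/2 = 8.5 kHz, folds to fs − 9.5 kHz = 7.5 kHz.
10.5 kHz > fs/2 = 8.5 kHz, folds to fs − 10.5 kHz = 6.5 kHz.
52 kHz mod fs = 1 kHz.
1 kHz ≤ fs/2 = 8.5 kHz, appears at 1 kHz.
1 kHz ≤ fs/2 = 8.5 kHz, passes unchanged.
74 kHz mod fs = 6 kHz.
6 kHz ≤ fs/2 = 8.5 kHz, appears at 6 kHz.
Distinct values: {1 kHz, 6 kHz, 6.5 kHz, 7.5 kHz}.

1 kHz, 6 kHz, 6.5 kHz, 7.5 kHz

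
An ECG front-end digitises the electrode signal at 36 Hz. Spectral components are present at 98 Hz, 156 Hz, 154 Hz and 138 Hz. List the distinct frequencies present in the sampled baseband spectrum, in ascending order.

fs/2 = 18 Hz.
98 Hz mod fs = 26 Hz.
26 Hz > fs/2 = 18 Hz, folds to fs − 26 Hz = 10 Hz.
156 Hz mod fs = 12 Hz.
12 Hz ≤ fs/2 = 18 Hz, appears at 12 Hz.
154 Hz mod fs = 10 Hz.
10 Hz ≤ fs/2 = 18 Hz, appears at 10 Hz.
138 Hz mod fs = 30 Hz.
30 Hz > fs/2 = 18 Hz, folds to fs − 30 Hz = 6 Hz.
Distinct values: {6 Hz, 10 Hz, 12 Hz}.

6 Hz, 10 Hz, 12 Hz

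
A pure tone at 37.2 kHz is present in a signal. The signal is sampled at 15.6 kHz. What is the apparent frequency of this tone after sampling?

6 kHz

37.2 kHz mod fs = 6 kHz.
6 kHz ≤ fs/2 = 7.8 kHz, appears at 6 kHz.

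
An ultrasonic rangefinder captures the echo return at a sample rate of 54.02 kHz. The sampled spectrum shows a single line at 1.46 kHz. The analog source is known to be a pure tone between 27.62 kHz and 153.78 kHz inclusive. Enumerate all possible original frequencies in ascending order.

52.56 kHz, 55.48 kHz, 106.58 kHz, 109.5 kHz

Frequencies that alias to 1.46 kHz are k·fs ± 1.46 kHz for integer k ≥ 0.
k=0: 1.46 kHz.
k=1: 52.56 kHz, 55.48 kHz.
k=2: 106.58 kHz, 109.5 kHz.
k=3: 160.6 kHz, 163.52 kHz.
Within [27.62 kHz, 153.78 kHz]: 52.56 kHz, 55.48 kHz, 106.58 kHz, 109.5 kHz.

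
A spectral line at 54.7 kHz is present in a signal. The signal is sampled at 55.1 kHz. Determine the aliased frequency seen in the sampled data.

0.4 kHz

54.7 kHz > fs/2 = 27.55 kHz, folds to fs − 54.7 kHz = 0.4 kHz.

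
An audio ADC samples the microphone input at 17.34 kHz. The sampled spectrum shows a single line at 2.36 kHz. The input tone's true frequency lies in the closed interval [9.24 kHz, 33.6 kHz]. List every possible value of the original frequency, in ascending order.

14.98 kHz, 19.7 kHz, 32.32 kHz

Frequencies that alias to 2.36 kHz are k·fs ± 2.36 kHz for integer k ≥ 0.
k=0: 2.36 kHz.
k=1: 14.98 kHz, 19.7 kHz.
k=2: 32.32 kHz, 37.04 kHz.
k=3: 49.66 kHz, 54.38 kHz.
Within [9.24 kHz, 33.6 kHz]: 14.98 kHz, 19.7 kHz, 32.32 kHz.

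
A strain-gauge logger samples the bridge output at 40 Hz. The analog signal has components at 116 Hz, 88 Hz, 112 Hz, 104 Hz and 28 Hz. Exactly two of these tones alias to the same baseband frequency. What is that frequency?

fs/2 = 20 Hz.
116 Hz mod fs = 36 Hz.
36 Hz > fs/2 = 20 Hz, folds to fs − 36 Hz = 4 Hz.
88 Hz mod fs = 8 Hz.
8 Hz ≤ fs/2 = 20 Hz, appears at 8 Hz.
112 Hz mod fs = 32 Hz.
32 Hz > fs/2 = 20 Hz, folds to fs − 32 Hz = 8 Hz.
104 Hz mod fs = 24 Hz.
24 Hz > fs/2 = 20 Hz, folds to fs − 24 Hz = 16 Hz.
28 Hz > fs/2 = 20 Hz, folds to fs − 28 Hz = 12 Hz.
88 Hz and 112 Hz both map to 8 Hz.

8 Hz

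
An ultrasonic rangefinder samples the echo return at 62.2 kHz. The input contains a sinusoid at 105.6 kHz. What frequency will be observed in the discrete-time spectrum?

18.8 kHz

105.6 kHz mod fs = 43.4 kHz.
43.4 kHz > fs/2 = 31.1 kHz, folds to fs − 43.4 kHz = 18.8 kHz.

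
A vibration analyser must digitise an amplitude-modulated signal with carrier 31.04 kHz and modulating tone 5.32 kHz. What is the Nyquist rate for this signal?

AM sidebands sit at fc ± fm = 25.72 kHz and 36.36 kHz.
Highest-frequency component: 36.36 kHz.
Nyquist rate = 2 × 36.36 kHz = 72.72 kHz.

72.72 kHz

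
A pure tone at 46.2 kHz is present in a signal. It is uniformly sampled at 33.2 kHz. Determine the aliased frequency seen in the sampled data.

13 kHz

46.2 kHz mod fs = 13 kHz.
13 kHz ≤ fs/2 = 16.6 kHz, appears at 13 kHz.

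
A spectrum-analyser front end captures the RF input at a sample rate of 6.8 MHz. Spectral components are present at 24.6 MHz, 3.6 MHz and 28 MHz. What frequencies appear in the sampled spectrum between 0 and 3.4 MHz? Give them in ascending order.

fs/2 = 3.4 MHz.
24.6 MHz mod fs = 4.2 MHz.
4.2 MHz > fs/2 = 3.4 MHz, folds to fs − 4.2 MHz = 2.6 MHz.
3.6 MHz > fs/2 = 3.4 MHz, folds to fs − 3.6 MHz = 3.2 MHz.
28 MHz mod fs = 0.8 MHz.
0.8 MHz ≤ fs/2 = 3.4 MHz, appears at 0.8 MHz.
Distinct values: {0.8 MHz, 2.6 MHz, 3.2 MHz}.

0.8 MHz, 2.6 MHz, 3.2 MHz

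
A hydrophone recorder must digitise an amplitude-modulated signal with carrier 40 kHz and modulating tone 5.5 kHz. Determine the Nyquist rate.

AM sidebands sit at fc ± fm = 34.5 kHz and 45.5 kHz.
Highest-frequency component: 45.5 kHz.
Nyquist rate = 2 × 45.5 kHz = 91 kHz.

91 kHz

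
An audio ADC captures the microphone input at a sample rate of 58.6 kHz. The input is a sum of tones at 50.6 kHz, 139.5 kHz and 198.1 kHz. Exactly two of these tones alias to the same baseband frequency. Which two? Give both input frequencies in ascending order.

139.5 kHz, 198.1 kHz

fs/2 = 29.3 kHz.
50.6 kHz > fs/2 = 29.3 kHz, folds to fs − 50.6 kHz = 8 kHz.
139.5 kHz mod fs = 22.3 kHz.
22.3 kHz ≤ fs/2 = 29.3 kHz, appears at 22.3 kHz.
198.1 kHz mod fs = 22.3 kHz.
22.3 kHz ≤ fs/2 = 29.3 kHz, appears at 22.3 kHz.
139.5 kHz and 198.1 kHz both map to 22.3 kHz.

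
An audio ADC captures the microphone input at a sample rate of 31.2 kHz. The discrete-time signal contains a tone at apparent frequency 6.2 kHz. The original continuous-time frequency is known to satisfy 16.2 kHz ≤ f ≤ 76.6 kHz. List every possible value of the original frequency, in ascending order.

25 kHz, 37.4 kHz, 56.2 kHz, 68.6 kHz

Frequencies that alias to 6.2 kHz are k·fs ± 6.2 kHz for integer k ≥ 0.
k=0: 6.2 kHz.
k=1: 25 kHz, 37.4 kHz.
k=2: 56.2 kHz, 68.6 kHz.
k=3: 87.4 kHz, 99.8 kHz.
Within [16.2 kHz, 76.6 kHz]: 25 kHz, 37.4 kHz, 56.2 kHz, 68.6 kHz.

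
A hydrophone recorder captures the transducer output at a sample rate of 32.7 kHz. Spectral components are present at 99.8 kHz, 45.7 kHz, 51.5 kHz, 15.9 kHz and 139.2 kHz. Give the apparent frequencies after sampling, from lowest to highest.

1.7 kHz, 8.4 kHz, 13 kHz, 13.9 kHz, 15.9 kHz

fs/2 = 16.35 kHz.
99.8 kHz mod fs = 1.7 kHz.
1.7 kHz ≤ fs/2 = 16.35 kHz, appears at 1.7 kHz.
45.7 kHz mod fs = 13 kHz.
13 kHz ≤ fs/2 = 16.35 kHz, appears at 13 kHz.
51.5 kHz mod fs = 18.8 kHz.
18.8 kHz > fs/2 = 16.35 kHz, folds to fs − 18.8 kHz = 13.9 kHz.
15.9 kHz ≤ fs/2 = 16.35 kHz, passes unchanged.
139.2 kHz mod fs = 8.4 kHz.
8.4 kHz ≤ fs/2 = 16.35 kHz, appears at 8.4 kHz.
Distinct values: {1.7 kHz, 8.4 kHz, 13 kHz, 13.9 kHz, 15.9 kHz}.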